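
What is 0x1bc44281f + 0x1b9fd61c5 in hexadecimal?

0x3764189e4

Add column by column in base 16, right to left:
  f+5 = 4 carry 1
  1+c+1 = e
  8+1 = 9
  2+6 = 8
  4+d = 1 carry 1
  4+f+1 = 4 carry 1
  c+9+1 = 6 carry 1
  b+b+1 = 7 carry 1
  1+1+1 = 3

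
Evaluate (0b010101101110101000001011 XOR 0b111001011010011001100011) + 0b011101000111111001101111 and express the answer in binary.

0b1001001111100101011010111

First 0b010101101110101000001011 XOR 0b111001011010011001100011 = 0b101100110100110001101000.
Add column by column in base 2, right to left:
  0+1 = 1
  0+1 = 1
  0+1 = 1
  1+1 = 0 carry 1
  0+0+1 = 1
  1+1 = 0 carry 1
  1+1+1 = 1 carry 1
  0+0+1 = 1
  0+0 = 0
  0+1 = 1
  1+1 = 0 carry 1
  1+1+1 = 1 carry 1
  0+1+1 = 0 carry 1
  0+1+1 = 0 carry 1
  1+1+1 = 1 carry 1
  0+0+1 = 1
  1+0 = 1
  1+0 = 1
  0+1 = 1
  0+0 = 0
  1+1 = 0 carry 1
  1+1+1 = 1 carry 1
  0+1+1 = 0 carry 1
  1+0+1 = 0 carry 1
  final carry 1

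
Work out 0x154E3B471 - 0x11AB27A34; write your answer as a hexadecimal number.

0x3A313A3D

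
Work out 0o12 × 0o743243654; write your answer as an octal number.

Multiply each base-8 digit by 10, carrying:
  4×10 = 40 → write 0 carry 5
  5×10+5 = 55 → write 7 carry 6
  6×10+6 = 66 → write 2 carry 8
  3×10+8 = 38 → write 6 carry 4
  4×10+4 = 44 → write 4 carry 5
  2×10+5 = 25 → write 1 carry 3
  3×10+3 = 33 → write 1 carry 4
  4×10+4 = 44 → write 4 carry 5
  7×10+5 = 75 → write 3 carry 9
  remaining carry: 11

0o11341146270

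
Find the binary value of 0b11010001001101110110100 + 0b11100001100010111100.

Add column by column in base 2, right to left:
  0+0 = 0
  0+0 = 0
  1+1 = 0 carry 1
  0+1+1 = 0 carry 1
  1+1+1 = 1 carry 1
  1+1+1 = 1 carry 1
  0+0+1 = 1
  1+1 = 0 carry 1
  1+0+1 = 0 carry 1
  1+0+1 = 0 carry 1
  0+0+1 = 1
  1+1 = 0 carry 1
  1+1+1 = 1 carry 1
  0+0+1 = 1
  0+0 = 0
  1+0 = 1
  0+0 = 0
  0+1 = 1
  0+1 = 1
  1+1 = 0 carry 1
  0+0+1 = 1
  1+0 = 1
  1+0 = 1

0b11101101011010001110000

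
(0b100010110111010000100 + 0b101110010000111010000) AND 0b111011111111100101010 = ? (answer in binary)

Add column by column in base 2, right to left:
  0+0 = 0
  0+0 = 0
  1+0 = 1
  0+0 = 0
  0+1 = 1
  0+0 = 0
  0+1 = 1
  1+1 = 0 carry 1
  0+1+1 = 0 carry 1
  1+0+1 = 0 carry 1
  1+0+1 = 0 carry 1
  1+0+1 = 0 carry 1
  0+0+1 = 1
  1+1 = 0 carry 1
  1+0+1 = 0 carry 1
  0+0+1 = 1
  1+1 = 0 carry 1
  0+1+1 = 0 carry 1
  0+1+1 = 0 carry 1
  0+0+1 = 1
  1+1 = 0 carry 1
  final carry 1
Sum = 0b1010001001000001010100; now AND with 0b111011111111100101010:
  1010001001000001010100
& 0111011111111100101010
= 0010001001000000000000

0b10001001000000000000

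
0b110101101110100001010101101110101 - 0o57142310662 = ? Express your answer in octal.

0b110101101110100001010101101110101 = 0o65564125565 in octal.
Subtract column by column in base 8:
  5-2 → 3
  6-6 → 0
  5-6 → 7 (borrow)
  5-0-1 → 4
  2-1 → 1
  1-3 → 6 (borrow)
  4-2-1 → 1
  6-4 → 2
  5-1 → 4
  5-7 → 6 (borrow)
  6-5-1 → 0

0o6421614703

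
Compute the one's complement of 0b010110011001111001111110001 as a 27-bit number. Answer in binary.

Invert each bit: 010110011001111001111110001 → 101001100110000110000001110.

0b101001100110000110000001110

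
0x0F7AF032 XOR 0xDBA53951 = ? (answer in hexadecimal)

XOR each hex digit independently (no carries):
  0^D=D, F^B=4, 7^A=D, A^5=F, F^3=C, 0^9=9, 3^5=6, 2^1=3

0xD4DFC963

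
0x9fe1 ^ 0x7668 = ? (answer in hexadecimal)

0xe989

XOR each hex digit independently (no carries):
  9^7=e, f^6=9, e^6=8, 1^8=9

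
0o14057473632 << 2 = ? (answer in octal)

2 bits is not a whole number of base-8 digits; in binary: 1100000101111100111011110011010 << 2 = 110000010111110011101111001101000.

0o60276357150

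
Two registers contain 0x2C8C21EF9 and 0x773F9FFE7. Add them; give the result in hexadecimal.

Add column by column in base 16, right to left:
  9+7 = 0 carry 1
  F+E+1 = E carry 1
  E+F+1 = E carry 1
  1+F+1 = 1 carry 1
  2+9+1 = C
  C+F = B carry 1
  8+3+1 = C
  C+7 = 3 carry 1
  2+7+1 = A

0xA3CBC1EE0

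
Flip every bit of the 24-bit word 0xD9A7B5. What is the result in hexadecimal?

Each hex digit d becomes F−d:
  D→2, 9→6, A→5, 7→8, B→4, 5→A

0x26584A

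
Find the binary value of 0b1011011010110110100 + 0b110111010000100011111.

0b1000010101011011010011

Add column by column in base 2, right to left:
  0+1 = 1
  0+1 = 1
  1+1 = 0 carry 1
  0+1+1 = 0 carry 1
  1+1+1 = 1 carry 1
  1+0+1 = 0 carry 1
  0+0+1 = 1
  1+0 = 1
  1+1 = 0 carry 1
  0+0+1 = 1
  1+0 = 1
  0+0 = 0
  1+0 = 1
  1+1 = 0 carry 1
  0+0+1 = 1
  1+1 = 0 carry 1
  1+1+1 = 1 carry 1
  0+1+1 = 0 carry 1
  1+0+1 = 0 carry 1
  0+1+1 = 0 carry 1
  0+1+1 = 0 carry 1
  final carry 1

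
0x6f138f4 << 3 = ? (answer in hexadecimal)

3 bits is not a whole number of base-16 digits; in binary: 110111100010011100011110100 << 3 = 110111100010011100011110100000.

0x3789c7a0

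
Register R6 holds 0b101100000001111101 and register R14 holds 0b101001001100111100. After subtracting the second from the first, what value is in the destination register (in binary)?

Subtract column by column in base 2:
  1-0 → 1
  0-0 → 0
  1-1 → 0
  1-1 → 0
  1-1 → 0
  1-1 → 0
  1-0 → 1
  0-0 → 0
  0-1 → 1 (borrow)
  0-1-1 → 0 (borrow)
  0-0-1 → 1 (borrow)
  0-0-1 → 1 (borrow)
  0-1-1 → 0 (borrow)
  0-0-1 → 1 (borrow)
  1-0-1 → 0
  1-1 → 0
  0-0 → 0
  1-1 → 0

0b10110101000001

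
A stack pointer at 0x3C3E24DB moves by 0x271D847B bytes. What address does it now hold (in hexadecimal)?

Add column by column in base 16, right to left:
  B+B = 6 carry 1
  D+7+1 = 5 carry 1
  4+4+1 = 9
  2+8 = A
  E+D = B carry 1
  3+1+1 = 5
  C+7 = 3 carry 1
  3+2+1 = 6

0x635BA956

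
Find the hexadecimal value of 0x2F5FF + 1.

0x2F600

The trailing 2 digits are F (max in base 16), so adding 1 cascades: they roll to 0 and the next digit up increments.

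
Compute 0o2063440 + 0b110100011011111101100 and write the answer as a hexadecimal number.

0x229F0C

0o2063440 = 0x86720 in hexadecimal.
0b110100011011111101100 = 0x1A37EC in hexadecimal.
Add column by column in base 16, right to left:
  0+C = C
  2+E = 0 carry 1
  7+7+1 = F
  6+3 = 9
  8+A = 2 carry 1
  0+1+1 = 2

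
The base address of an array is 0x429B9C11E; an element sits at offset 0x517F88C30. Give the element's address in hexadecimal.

Add column by column in base 16, right to left:
  E+0 = E
  1+3 = 4
  1+C = D
  C+8 = 4 carry 1
  9+8+1 = 2 carry 1
  B+F+1 = B carry 1
  9+7+1 = 1 carry 1
  2+1+1 = 4
  4+5 = 9

0x941B24D4E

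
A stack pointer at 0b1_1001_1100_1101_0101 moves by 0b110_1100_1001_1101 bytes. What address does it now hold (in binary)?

Add column by column in base 2, right to left:
  1+1 = 0 carry 1
  0+0+1 = 1
  1+1 = 0 carry 1
  0+1+1 = 0 carry 1
  1+1+1 = 1 carry 1
  0+0+1 = 1
  1+0 = 1
  1+1 = 0 carry 1
  0+0+1 = 1
  0+0 = 0
  1+1 = 0 carry 1
  1+1+1 = 1 carry 1
  1+0+1 = 0 carry 1
  0+1+1 = 0 carry 1
  0+1+1 = 0 carry 1
  1+0+1 = 0 carry 1
  1+0+1 = 0 carry 1
  final carry 1

0b100000100101110010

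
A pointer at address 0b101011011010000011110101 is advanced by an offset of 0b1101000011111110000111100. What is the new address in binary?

0b10010011111001110100110001

Add column by column in base 2, right to left:
  1+0 = 1
  0+0 = 0
  1+1 = 0 carry 1
  0+1+1 = 0 carry 1
  1+1+1 = 1 carry 1
  1+1+1 = 1 carry 1
  1+0+1 = 0 carry 1
  1+0+1 = 0 carry 1
  0+0+1 = 1
  0+0 = 0
  0+1 = 1
  0+1 = 1
  0+1 = 1
  1+1 = 0 carry 1
  0+1+1 = 0 carry 1
  1+1+1 = 1 carry 1
  1+1+1 = 1 carry 1
  0+0+1 = 1
  1+0 = 1
  1+0 = 1
  0+0 = 0
  1+1 = 0 carry 1
  0+0+1 = 1
  1+1 = 0 carry 1
  0+1+1 = 0 carry 1
  final carry 1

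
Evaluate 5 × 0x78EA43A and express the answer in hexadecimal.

0x25C93522

Multiply each base-16 digit by 5, carrying:
  A×5 = 50 → write 2 carry 3
  3×5+3 = 18 → write 2 carry 1
  4×5+1 = 21 → write 5 carry 1
  A×5+1 = 51 → write 3 carry 3
  E×5+3 = 73 → write 9 carry 4
  8×5+4 = 44 → write C carry 2
  7×5+2 = 37 → write 5 carry 2
  remaining carry: 2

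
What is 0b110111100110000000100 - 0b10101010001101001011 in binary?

Subtract column by column in base 2:
  0-1 → 1 (borrow)
  0-1-1 → 0 (borrow)
  1-0-1 → 0
  0-1 → 1 (borrow)
  0-0-1 → 1 (borrow)
  0-0-1 → 1 (borrow)
  0-1-1 → 0 (borrow)
  0-0-1 → 1 (borrow)
  0-1-1 → 0 (borrow)
  0-1-1 → 0 (borrow)
  1-0-1 → 0
  1-0 → 1
  0-0 → 0
  0-1 → 1 (borrow)
  1-0-1 → 0
  1-1 → 0
  1-0 → 1
  1-1 → 0
  0-0 → 0
  1-1 → 0
  1-0 → 1

0b100010010100010111001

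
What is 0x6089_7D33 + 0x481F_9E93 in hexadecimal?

Add column by column in base 16, right to left:
  3+3 = 6
  3+9 = C
  D+E = B carry 1
  7+9+1 = 1 carry 1
  9+F+1 = 9 carry 1
  8+1+1 = A
  0+8 = 8
  6+4 = A

0xA8A91BC6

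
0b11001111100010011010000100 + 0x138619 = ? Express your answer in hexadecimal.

0b11001111100010011010000100 = 0x33E2684 in hexadecimal.
Add column by column in base 16, right to left:
  4+9 = D
  8+1 = 9
  6+6 = C
  2+8 = A
  E+3 = 1 carry 1
  3+1+1 = 5
  3+0 = 3

0x351AC9D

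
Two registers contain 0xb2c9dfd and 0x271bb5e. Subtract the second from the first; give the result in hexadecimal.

0x8bae29f

Subtract column by column in base 16:
  d-e → f (borrow)
  f-5-1 → 9
  d-b → 2
  9-b → e (borrow)
  c-1-1 → a
  2-7 → b (borrow)
  b-2-1 → 8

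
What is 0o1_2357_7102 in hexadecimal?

Each octal digit is 3 bits: 1=001 2=010 3=011 5=101 7=111 7=111 1=001 0=000 2=010.
Group the bits into nibbles: 0001 0100 1110 1111 1110 0100 0010 → 14efe42.

0x14efe42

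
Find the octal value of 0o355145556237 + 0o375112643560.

0o752260422017

Add column by column in base 8, right to left:
  7+0 = 7
  3+6 = 1 carry 1
  2+5+1 = 0 carry 1
  6+3+1 = 2 carry 1
  5+4+1 = 2 carry 1
  5+6+1 = 4 carry 1
  5+2+1 = 0 carry 1
  4+1+1 = 6
  1+1 = 2
  5+5 = 2 carry 1
  5+7+1 = 5 carry 1
  3+3+1 = 7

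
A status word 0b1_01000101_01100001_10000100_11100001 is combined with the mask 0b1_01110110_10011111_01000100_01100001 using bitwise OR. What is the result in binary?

0b101110111111111111100010011100001

OR bit by bit (1 where either bit is 1):
  101000101011000011000010011100001
| 101110110100111110100010001100001
= 101110111111111111100010011100001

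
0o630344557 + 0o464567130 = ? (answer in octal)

Add column by column in base 8, right to left:
  7+0 = 7
  5+3 = 0 carry 1
  5+1+1 = 7
  4+7 = 3 carry 1
  4+6+1 = 3 carry 1
  3+5+1 = 1 carry 1
  0+4+1 = 5
  3+6 = 1 carry 1
  6+4+1 = 3 carry 1
  final carry 1

0o1315133707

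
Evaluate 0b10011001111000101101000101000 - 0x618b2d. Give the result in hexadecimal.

0x12dacefb

0b10011001111000101101000101000 = 0x133c5a28 in hexadecimal.
Subtract column by column in base 16:
  8-d → b (borrow)
  2-2-1 → f (borrow)
  a-b-1 → e (borrow)
  5-8-1 → c (borrow)
  c-1-1 → a
  3-6 → d (borrow)
  3-0-1 → 2
  1-0 → 1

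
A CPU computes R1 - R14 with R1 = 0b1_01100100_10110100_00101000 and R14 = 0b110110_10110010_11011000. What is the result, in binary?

0b1001011100000000101010000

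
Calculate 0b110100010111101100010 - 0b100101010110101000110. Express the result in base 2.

0b1111000001000011100

Subtract column by column in base 2:
  0-0 → 0
  1-1 → 0
  0-1 → 1 (borrow)
  0-0-1 → 1 (borrow)
  0-0-1 → 1 (borrow)
  1-0-1 → 0
  1-1 → 0
  0-0 → 0
  1-1 → 0
  1-0 → 1
  1-1 → 0
  1-1 → 0
  0-0 → 0
  1-1 → 0
  0-0 → 0
  0-1 → 1 (borrow)
  0-0-1 → 1 (borrow)
  1-1-1 → 1 (borrow)
  0-0-1 → 1 (borrow)
  1-0-1 → 0
  1-1 → 0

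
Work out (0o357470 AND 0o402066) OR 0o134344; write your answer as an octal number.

0o357470 AND 0o402066 = 0o002060.
Then OR with 0o134344.

0o136364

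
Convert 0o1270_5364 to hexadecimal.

0x2b8af4

Each octal digit is 3 bits: 1=001 2=010 7=111 0=000 5=101 3=011 6=110 4=100.
Group the bits into nibbles: 0010 1011 1000 1010 1111 0100 → 2b8af4.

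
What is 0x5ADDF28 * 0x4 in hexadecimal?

0x16B77CA0

Multiply each base-16 digit by 4, carrying:
  8×4 = 32 → write 0 carry 2
  2×4+2 = 10 → write A
  F×4 = 60 → write C carry 3
  D×4+3 = 55 → write 7 carry 3
  D×4+3 = 55 → write 7 carry 3
  A×4+3 = 43 → write B carry 2
  5×4+2 = 22 → write 6 carry 1
  remaining carry: 1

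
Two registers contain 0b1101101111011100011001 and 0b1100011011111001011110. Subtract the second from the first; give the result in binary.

Subtract column by column in base 2:
  1-0 → 1
  0-1 → 1 (borrow)
  0-1-1 → 0 (borrow)
  1-1-1 → 1 (borrow)
  1-1-1 → 1 (borrow)
  0-0-1 → 1 (borrow)
  0-1-1 → 0 (borrow)
  0-0-1 → 1 (borrow)
  1-0-1 → 0
  1-1 → 0
  1-1 → 0
  0-1 → 1 (borrow)
  1-1-1 → 1 (borrow)
  1-1-1 → 1 (borrow)
  1-0-1 → 0
  1-1 → 0
  0-1 → 1 (borrow)
  1-0-1 → 0
  1-0 → 1
  0-0 → 0
  1-1 → 0
  1-1 → 0

0b1010011100010111011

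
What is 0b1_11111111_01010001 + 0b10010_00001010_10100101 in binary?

0b101000000100111110110

Add column by column in base 2, right to left:
  1+1 = 0 carry 1
  0+0+1 = 1
  0+1 = 1
  0+0 = 0
  1+0 = 1
  0+1 = 1
  1+0 = 1
  0+1 = 1
  1+0 = 1
  1+1 = 0 carry 1
  1+0+1 = 0 carry 1
  1+1+1 = 1 carry 1
  1+0+1 = 0 carry 1
  1+0+1 = 0 carry 1
  1+0+1 = 0 carry 1
  1+0+1 = 0 carry 1
  1+0+1 = 0 carry 1
  0+1+1 = 0 carry 1
  0+0+1 = 1
  0+0 = 0
  0+1 = 1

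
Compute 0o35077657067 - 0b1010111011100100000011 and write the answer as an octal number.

0o35064722464

0b1010111011100100000011 = 0o12734403 in octal.
Subtract column by column in base 8:
  7-3 → 4
  6-0 → 6
  0-4 → 4 (borrow)
  7-4-1 → 2
  5-3 → 2
  6-7 → 7 (borrow)
  7-2-1 → 4
  7-1 → 6
  0-0 → 0
  5-0 → 5
  3-0 → 3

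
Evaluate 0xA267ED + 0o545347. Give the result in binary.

0b101001010011001011010100

0xA267ED = 0b101000100110011111101101 in binary.
0o545347 = 0b101100101011100111 in binary.
Add column by column in base 2, right to left:
  1+1 = 0 carry 1
  0+1+1 = 0 carry 1
  1+1+1 = 1 carry 1
  1+0+1 = 0 carry 1
  0+0+1 = 1
  1+1 = 0 carry 1
  1+1+1 = 1 carry 1
  1+1+1 = 1 carry 1
  1+0+1 = 0 carry 1
  1+1+1 = 1 carry 1
  1+0+1 = 0 carry 1
  0+1+1 = 0 carry 1
  0+0+1 = 1
  1+0 = 1
  1+1 = 0 carry 1
  0+1+1 = 0 carry 1
  0+0+1 = 1
  1+1 = 0 carry 1
  0+0+1 = 1
  0+0 = 0
  0+0 = 0
  1+0 = 1
  0+0 = 0
  1+0 = 1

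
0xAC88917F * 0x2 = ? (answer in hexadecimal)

0x1591122FE

Multiply each base-16 digit by 2, carrying:
  F×2 = 30 → write E carry 1
  7×2+1 = 15 → write F
  1×2 = 2 → write 2
  9×2 = 18 → write 2 carry 1
  8×2+1 = 17 → write 1 carry 1
  8×2+1 = 17 → write 1 carry 1
  C×2+1 = 25 → write 9 carry 1
  A×2+1 = 21 → write 5 carry 1
  remaining carry: 1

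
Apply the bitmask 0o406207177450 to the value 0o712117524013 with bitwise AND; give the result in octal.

0o402007124010

AND each oct digit independently (no carries):
  7&4=4, 1&0=0, 2&6=2, 1&2=0, 1&0=0, 7&7=7, 5&1=1, 2&7=2, 4&7=4, 0&4=0, 1&5=1, 3&0=0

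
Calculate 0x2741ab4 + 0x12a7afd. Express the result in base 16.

0x39e95b1

Add column by column in base 16, right to left:
  4+d = 1 carry 1
  b+f+1 = b carry 1
  a+a+1 = 5 carry 1
  1+7+1 = 9
  4+a = e
  7+2 = 9
  2+1 = 3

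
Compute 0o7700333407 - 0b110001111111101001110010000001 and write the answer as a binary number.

0o7700333407 = 0b111111000000011011011100000111 in binary.
Subtract column by column in base 2:
  1-1 → 0
  1-0 → 1
  1-0 → 1
  0-0 → 0
  0-0 → 0
  0-0 → 0
  0-0 → 0
  0-1 → 1 (borrow)
  1-0-1 → 0
  1-0 → 1
  1-1 → 0
  0-1 → 1 (borrow)
  1-1-1 → 1 (borrow)
  1-0-1 → 0
  0-0 → 0
  1-1 → 0
  1-0 → 1
  0-1 → 1 (borrow)
  0-1-1 → 0 (borrow)
  0-1-1 → 0 (borrow)
  0-1-1 → 0 (borrow)
  0-1-1 → 0 (borrow)
  0-1-1 → 0 (borrow)
  0-1-1 → 0 (borrow)
  1-1-1 → 1 (borrow)
  1-0-1 → 0
  1-0 → 1
  1-0 → 1
  1-1 → 0
  1-1 → 0

0b1101000000110001101010000110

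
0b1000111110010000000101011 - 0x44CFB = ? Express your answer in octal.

0b1000111110010000000101011 = 0o107620053 in octal.
0x44CFB = 0o1046373 in octal.
Subtract column by column in base 8:
  3-3 → 0
  5-7 → 6 (borrow)
  0-3-1 → 4 (borrow)
  0-6-1 → 1 (borrow)
  2-4-1 → 5 (borrow)
  6-0-1 → 5
  7-1 → 6
  0-0 → 0
  1-0 → 1

0o106551460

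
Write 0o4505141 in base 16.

Each octal digit is 3 bits: 4=100 5=101 0=000 5=101 1=001 4=100 1=001.
Group the bits into nibbles: 0001 0010 1000 1010 0110 0001 → 128a61.

0x128a61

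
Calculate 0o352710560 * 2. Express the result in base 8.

0o725621340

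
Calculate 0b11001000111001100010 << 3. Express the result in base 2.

Left shift by 3: append 3 zero bits.

0b11001000111001100010000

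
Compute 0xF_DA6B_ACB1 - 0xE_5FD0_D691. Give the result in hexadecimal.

Subtract column by column in base 16:
  1-1 → 0
  B-9 → 2
  C-6 → 6
  A-D → D (borrow)
  B-0-1 → A
  6-D → 9 (borrow)
  A-F-1 → A (borrow)
  D-5-1 → 7
  F-E → 1

0x17A9AD620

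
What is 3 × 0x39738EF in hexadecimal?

0xAC5AACD

Multiply each base-16 digit by 3, carrying:
  F×3 = 45 → write D carry 2
  E×3+2 = 44 → write C carry 2
  8×3+2 = 26 → write A carry 1
  3×3+1 = 10 → write A
  7×3 = 21 → write 5 carry 1
  9×3+1 = 28 → write C carry 1
  3×3+1 = 10 → write A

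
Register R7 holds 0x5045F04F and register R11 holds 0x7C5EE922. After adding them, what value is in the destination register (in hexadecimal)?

0xCCA4D971

Add column by column in base 16, right to left:
  F+2 = 1 carry 1
  4+2+1 = 7
  0+9 = 9
  F+E = D carry 1
  5+E+1 = 4 carry 1
  4+5+1 = A
  0+C = C
  5+7 = C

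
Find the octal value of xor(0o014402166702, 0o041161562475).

XOR each oct digit independently (no carries):
  0^0=0, 1^4=5, 4^1=5, 4^1=5, 0^6=6, 2^1=3, 1^5=4, 6^6=0, 6^2=4, 7^4=3, 0^7=7, 2^5=7

0o055563404377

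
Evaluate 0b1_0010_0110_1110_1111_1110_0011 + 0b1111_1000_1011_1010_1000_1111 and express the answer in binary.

0b10000111111010101001110010

Add column by column in base 2, right to left:
  1+1 = 0 carry 1
  1+1+1 = 1 carry 1
  0+1+1 = 0 carry 1
  0+1+1 = 0 carry 1
  0+0+1 = 1
  1+0 = 1
  1+0 = 1
  1+1 = 0 carry 1
  1+0+1 = 0 carry 1
  1+1+1 = 1 carry 1
  1+0+1 = 0 carry 1
  1+1+1 = 1 carry 1
  0+1+1 = 0 carry 1
  1+1+1 = 1 carry 1
  1+0+1 = 0 carry 1
  1+1+1 = 1 carry 1
  0+0+1 = 1
  1+0 = 1
  1+0 = 1
  0+1 = 1
  0+1 = 1
  1+1 = 0 carry 1
  0+1+1 = 0 carry 1
  0+1+1 = 0 carry 1
  1+0+1 = 0 carry 1
  final carry 1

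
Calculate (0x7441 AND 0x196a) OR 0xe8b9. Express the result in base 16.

0xf8f9

0x7441 AND 0x196a = 0x1040.
Then OR with 0xe8b9.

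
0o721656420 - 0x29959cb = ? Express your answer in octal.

0o453401505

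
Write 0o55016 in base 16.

0x5a0e

Each octal digit is 3 bits: 5=101 5=101 0=000 1=001 6=110.
Group the bits into nibbles: 0101 1010 0000 1110 → 5a0e.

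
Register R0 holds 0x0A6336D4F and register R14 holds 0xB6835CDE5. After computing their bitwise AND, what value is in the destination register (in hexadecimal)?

0x020314D45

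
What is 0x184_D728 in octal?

0o141153450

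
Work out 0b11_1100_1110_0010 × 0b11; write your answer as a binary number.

Multiply each base-2 digit by 3, carrying:
  0×3 = 0 → write 0
  1×3 = 3 → write 1 carry 1
  0×3+1 = 1 → write 1
  0×3 = 0 → write 0
  0×3 = 0 → write 0
  1×3 = 3 → write 1 carry 1
  1×3+1 = 4 → write 0 carry 2
  1×3+2 = 5 → write 1 carry 2
  0×3+2 = 2 → write 0 carry 1
  0×3+1 = 1 → write 1
  1×3 = 3 → write 1 carry 1
  1×3+1 = 4 → write 0 carry 2
  1×3+2 = 5 → write 1 carry 2
  1×3+2 = 5 → write 1 carry 2
  remaining carry: 10

0b1011011010100110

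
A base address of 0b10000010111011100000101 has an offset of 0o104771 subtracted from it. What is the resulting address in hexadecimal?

0x40ed0c

0b10000010111011100000101 = 0x417705 in hexadecimal.
0o104771 = 0x89f9 in hexadecimal.
Subtract column by column in base 16:
  5-9 → c (borrow)
  0-f-1 → 0 (borrow)
  7-9-1 → d (borrow)
  7-8-1 → e (borrow)
  1-0-1 → 0
  4-0 → 4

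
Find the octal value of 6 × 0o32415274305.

0o237120152236

Multiply each base-8 digit by 6, carrying:
  5×6 = 30 → write 6 carry 3
  0×6+3 = 3 → write 3
  3×6 = 18 → write 2 carry 2
  4×6+2 = 26 → write 2 carry 3
  7×6+3 = 45 → write 5 carry 5
  2×6+5 = 17 → write 1 carry 2
  5×6+2 = 32 → write 0 carry 4
  1×6+4 = 10 → write 2 carry 1
  4×6+1 = 25 → write 1 carry 3
  2×6+3 = 15 → write 7 carry 1
  3×6+1 = 19 → write 3 carry 2
  remaining carry: 2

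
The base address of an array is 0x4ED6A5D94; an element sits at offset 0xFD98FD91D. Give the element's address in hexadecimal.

Add column by column in base 16, right to left:
  4+D = 1 carry 1
  9+1+1 = B
  D+9 = 6 carry 1
  5+D+1 = 3 carry 1
  A+F+1 = A carry 1
  6+8+1 = F
  D+9 = 6 carry 1
  E+D+1 = C carry 1
  4+F+1 = 4 carry 1
  final carry 1

0x14C6FA36B1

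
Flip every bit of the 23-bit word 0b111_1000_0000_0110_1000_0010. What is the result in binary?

Invert each bit: 11110000000011010000010 → 00001111111100101111101.

0b00001111111100101111101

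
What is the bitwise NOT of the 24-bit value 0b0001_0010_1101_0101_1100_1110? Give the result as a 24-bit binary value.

Invert each bit: 000100101101010111001110 → 111011010010101000110001.

0b111011010010101000110001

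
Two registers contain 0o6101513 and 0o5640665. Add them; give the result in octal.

0o13742400

Add column by column in base 8, right to left:
  3+5 = 0 carry 1
  1+6+1 = 0 carry 1
  5+6+1 = 4 carry 1
  1+0+1 = 2
  0+4 = 4
  1+6 = 7
  6+5 = 3 carry 1
  final carry 1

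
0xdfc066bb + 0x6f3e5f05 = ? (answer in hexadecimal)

0x14efec5c0

Add column by column in base 16, right to left:
  b+5 = 0 carry 1
  b+0+1 = c
  6+f = 5 carry 1
  6+5+1 = c
  0+e = e
  c+3 = f
  f+f = e carry 1
  d+6+1 = 4 carry 1
  final carry 1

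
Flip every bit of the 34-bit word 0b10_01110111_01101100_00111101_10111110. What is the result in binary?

0b0110001000100100111100001001000001

Invert each bit: 1001110111011011000011110110111110 → 0110001000100100111100001001000001.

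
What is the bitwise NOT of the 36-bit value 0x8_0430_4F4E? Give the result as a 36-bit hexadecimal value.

Each hex digit d becomes F−d:
  8→7, 0→F, 4→B, 3→C, 0→F, 4→B, F→0, 4→B, E→1

0x7FBCFB0B1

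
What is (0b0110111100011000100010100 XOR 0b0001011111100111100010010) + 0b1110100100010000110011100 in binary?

0b10110001000001111110100010

First 0b0110111100011000100010100 XOR 0b0001011111100111100010010 = 0b0111100011111111000000110.
Add column by column in base 2, right to left:
  0+0 = 0
  1+0 = 1
  1+1 = 0 carry 1
  0+1+1 = 0 carry 1
  0+1+1 = 0 carry 1
  0+0+1 = 1
  0+0 = 0
  0+1 = 1
  0+1 = 1
  1+0 = 1
  1+0 = 1
  1+0 = 1
  1+0 = 1
  1+1 = 0 carry 1
  1+0+1 = 0 carry 1
  1+0+1 = 0 carry 1
  1+0+1 = 0 carry 1
  0+1+1 = 0 carry 1
  0+0+1 = 1
  0+0 = 0
  1+1 = 0 carry 1
  1+0+1 = 0 carry 1
  1+1+1 = 1 carry 1
  1+1+1 = 1 carry 1
  0+1+1 = 0 carry 1
  final carry 1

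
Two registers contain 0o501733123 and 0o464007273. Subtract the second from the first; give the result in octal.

0o15723630

Subtract column by column in base 8:
  3-3 → 0
  2-7 → 3 (borrow)
  1-2-1 → 6 (borrow)
  3-7-1 → 3 (borrow)
  3-0-1 → 2
  7-0 → 7
  1-4 → 5 (borrow)
  0-6-1 → 1 (borrow)
  5-4-1 → 0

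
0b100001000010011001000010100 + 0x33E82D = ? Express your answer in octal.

0o425215101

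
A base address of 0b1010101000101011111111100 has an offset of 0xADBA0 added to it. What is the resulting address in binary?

0b1010111110011001110011100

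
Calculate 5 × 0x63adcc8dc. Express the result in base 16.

Multiply each base-16 digit by 5, carrying:
  c×5 = 60 → write c carry 3
  d×5+3 = 68 → write 4 carry 4
  8×5+4 = 44 → write c carry 2
  c×5+2 = 62 → write e carry 3
  c×5+3 = 63 → write f carry 3
  d×5+3 = 68 → write 4 carry 4
  a×5+4 = 54 → write 6 carry 3
  3×5+3 = 18 → write 2 carry 1
  6×5+1 = 31 → write f carry 1
  remaining carry: 1

0x1f264fec4c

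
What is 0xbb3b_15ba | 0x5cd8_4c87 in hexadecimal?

0xfffb5dbf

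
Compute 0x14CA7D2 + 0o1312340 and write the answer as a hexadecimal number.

0o1312340 = 0x594E0 in hexadecimal.
Add column by column in base 16, right to left:
  2+0 = 2
  D+E = B carry 1
  7+4+1 = C
  A+9 = 3 carry 1
  C+5+1 = 2 carry 1
  4+0+1 = 5
  1+0 = 1

0x1523CB2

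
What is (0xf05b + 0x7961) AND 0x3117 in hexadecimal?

0x2114

Add column by column in base 16, right to left:
  b+1 = c
  5+6 = b
  0+9 = 9
  f+7 = 6 carry 1
  final carry 1
Sum = 0x169bc; now AND with 0x3117:
  1&0=0, 6&3=2, 9&1=1, b&1=1, c&7=4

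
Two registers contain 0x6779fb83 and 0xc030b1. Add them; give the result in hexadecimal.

Add column by column in base 16, right to left:
  3+1 = 4
  8+b = 3 carry 1
  b+0+1 = c
  f+3 = 2 carry 1
  9+0+1 = a
  7+c = 3 carry 1
  7+0+1 = 8
  6+0 = 6

0x683a2c34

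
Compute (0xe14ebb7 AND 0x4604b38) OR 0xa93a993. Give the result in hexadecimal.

0xe93ebb3

0xe14ebb7 AND 0x4604b38 = 0x4004b30.
Then OR with 0xa93a993.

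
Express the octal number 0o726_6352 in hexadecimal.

Each octal digit is 3 bits: 7=111 2=010 6=110 6=110 3=011 5=101 2=010.
Group the bits into nibbles: 0001 1101 0110 1100 1110 1010 → 1D6CEA.

0x1D6CEA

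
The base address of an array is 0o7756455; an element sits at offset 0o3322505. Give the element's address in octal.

Add column by column in base 8, right to left:
  5+5 = 2 carry 1
  5+0+1 = 6
  4+5 = 1 carry 1
  6+2+1 = 1 carry 1
  5+2+1 = 0 carry 1
  7+3+1 = 3 carry 1
  7+3+1 = 3 carry 1
  final carry 1

0o13301162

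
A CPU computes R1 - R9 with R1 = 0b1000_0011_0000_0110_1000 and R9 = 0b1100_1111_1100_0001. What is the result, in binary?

0b1110110000010100111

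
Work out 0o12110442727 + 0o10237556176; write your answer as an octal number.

Add column by column in base 8, right to left:
  7+6 = 5 carry 1
  2+7+1 = 2 carry 1
  7+1+1 = 1 carry 1
  2+6+1 = 1 carry 1
  4+5+1 = 2 carry 1
  4+5+1 = 2 carry 1
  0+7+1 = 0 carry 1
  1+3+1 = 5
  1+2 = 3
  2+0 = 2
  1+1 = 2

0o22350221125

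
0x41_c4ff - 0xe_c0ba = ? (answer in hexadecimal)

Subtract column by column in base 16:
  f-a → 5
  f-b → 4
  4-0 → 4
  c-c → 0
  1-e → 3 (borrow)
  4-0-1 → 3

0x330445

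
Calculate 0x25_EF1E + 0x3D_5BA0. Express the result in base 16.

0x634ABE

Add column by column in base 16, right to left:
  E+0 = E
  1+A = B
  F+B = A carry 1
  E+5+1 = 4 carry 1
  5+D+1 = 3 carry 1
  2+3+1 = 6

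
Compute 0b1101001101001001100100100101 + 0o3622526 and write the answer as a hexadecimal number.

0xD43BE7B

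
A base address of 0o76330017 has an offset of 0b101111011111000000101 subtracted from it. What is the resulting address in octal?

0b101111011111000000101 = 0o5737005 in octal.
Subtract column by column in base 8:
  7-5 → 2
  1-0 → 1
  0-0 → 0
  0-7 → 1 (borrow)
  3-3-1 → 7 (borrow)
  3-7-1 → 3 (borrow)
  6-5-1 → 0
  7-0 → 7

0o70371012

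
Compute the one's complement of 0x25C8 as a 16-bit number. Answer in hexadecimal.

0xDA37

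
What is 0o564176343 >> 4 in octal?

4 bits is not a whole number of base-8 digits; in binary: 101110100001111110011100011 >> 4 = 10111010000111111001110.

0o27207716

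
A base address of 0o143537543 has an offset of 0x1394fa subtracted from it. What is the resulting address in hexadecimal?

0x17b2a69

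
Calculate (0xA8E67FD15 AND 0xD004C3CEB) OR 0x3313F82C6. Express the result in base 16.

0xB317FBEC7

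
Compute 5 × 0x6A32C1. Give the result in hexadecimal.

0x212FDC5

Multiply each base-16 digit by 5, carrying:
  1×5 = 5 → write 5
  C×5 = 60 → write C carry 3
  2×5+3 = 13 → write D
  3×5 = 15 → write F
  A×5 = 50 → write 2 carry 3
  6×5+3 = 33 → write 1 carry 2
  remaining carry: 2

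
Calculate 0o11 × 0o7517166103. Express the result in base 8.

0o104711047133

Multiply each base-8 digit by 9, carrying:
  3×9 = 27 → write 3 carry 3
  0×9+3 = 3 → write 3
  1×9 = 9 → write 1 carry 1
  6×9+1 = 55 → write 7 carry 6
  6×9+6 = 60 → write 4 carry 7
  1×9+7 = 16 → write 0 carry 2
  7×9+2 = 65 → write 1 carry 8
  1×9+8 = 17 → write 1 carry 2
  5×9+2 = 47 → write 7 carry 5
  7×9+5 = 68 → write 4 carry 8
  remaining carry: 10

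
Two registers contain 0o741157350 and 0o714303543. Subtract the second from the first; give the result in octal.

0o24653605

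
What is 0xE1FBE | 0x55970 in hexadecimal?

OR each hex digit independently (no carries):
  E|5=F, 1|5=5, F|9=F, B|7=F, E|0=E

0xF5FFE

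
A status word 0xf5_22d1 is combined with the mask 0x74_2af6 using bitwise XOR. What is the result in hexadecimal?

XOR each hex digit independently (no carries):
  f^7=8, 5^4=1, 2^2=0, 2^a=8, d^f=2, 1^6=7

0x810827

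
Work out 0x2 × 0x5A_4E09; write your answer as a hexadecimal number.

Multiply each base-16 digit by 2, carrying:
  9×2 = 18 → write 2 carry 1
  0×2+1 = 1 → write 1
  E×2 = 28 → write C carry 1
  4×2+1 = 9 → write 9
  A×2 = 20 → write 4 carry 1
  5×2+1 = 11 → write B

0xB49C12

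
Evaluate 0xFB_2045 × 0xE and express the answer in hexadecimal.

Multiply each base-16 digit by 14, carrying:
  5×14 = 70 → write 6 carry 4
  4×14+4 = 60 → write C carry 3
  0×14+3 = 3 → write 3
  2×14 = 28 → write C carry 1
  B×14+1 = 155 → write B carry 9
  F×14+9 = 219 → write B carry 13
  remaining carry: D

0xDBBC3C6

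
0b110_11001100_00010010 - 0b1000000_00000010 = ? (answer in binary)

Subtract column by column in base 2:
  0-0 → 0
  1-1 → 0
  0-0 → 0
  0-0 → 0
  1-0 → 1
  0-0 → 0
  0-0 → 0
  0-0 → 0
  0-0 → 0
  0-0 → 0
  1-0 → 1
  1-0 → 1
  0-0 → 0
  0-0 → 0
  1-1 → 0
  1-0 → 1
  0-0 → 0
  1-0 → 1
  1-0 → 1

0b1101000110000010000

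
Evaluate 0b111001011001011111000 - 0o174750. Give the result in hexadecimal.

0b111001011001011111000 = 0x1CB2F8 in hexadecimal.
0o174750 = 0xF9E8 in hexadecimal.
Subtract column by column in base 16:
  8-8 → 0
  F-E → 1
  2-9 → 9 (borrow)
  B-F-1 → B (borrow)
  C-0-1 → B
  1-0 → 1

0x1BB910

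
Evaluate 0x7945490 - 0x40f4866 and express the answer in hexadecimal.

Subtract column by column in base 16:
  0-6 → a (borrow)
  9-6-1 → 2
  4-8 → c (borrow)
  5-4-1 → 0
  4-f → 5 (borrow)
  9-0-1 → 8
  7-4 → 3

0x3850c2a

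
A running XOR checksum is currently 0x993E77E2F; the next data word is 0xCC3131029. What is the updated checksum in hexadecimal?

0x550F46E06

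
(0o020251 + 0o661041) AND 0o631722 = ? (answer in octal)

0o601302

Add column by column in base 8, right to left:
  1+1 = 2
  5+4 = 1 carry 1
  2+0+1 = 3
  0+1 = 1
  2+6 = 0 carry 1
  0+6+1 = 7
Sum = 0o701312; now AND with 0o631722:
  7&6=6, 0&3=0, 1&1=1, 3&7=3, 1&2=0, 2&2=2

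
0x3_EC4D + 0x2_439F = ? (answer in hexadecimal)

0x62FEC

Add column by column in base 16, right to left:
  D+F = C carry 1
  4+9+1 = E
  C+3 = F
  E+4 = 2 carry 1
  3+2+1 = 6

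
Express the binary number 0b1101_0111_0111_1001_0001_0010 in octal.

0o65674422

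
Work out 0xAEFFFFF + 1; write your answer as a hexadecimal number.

0xAF00000

The trailing 5 digits are F (max in base 16), so adding 1 cascades: they roll to 0 and the next digit up increments.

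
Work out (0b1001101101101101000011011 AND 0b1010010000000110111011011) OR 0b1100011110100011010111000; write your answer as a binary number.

0b1100011110100111010111011

0b1001101101101101000011011 AND 0b1010010000000110111011011 = 0b1000000000000100000011011.
Then OR with 0b1100011110100011010111000.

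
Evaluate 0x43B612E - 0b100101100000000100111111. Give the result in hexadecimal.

0b100101100000000100111111 = 0x96013F in hexadecimal.
Subtract column by column in base 16:
  E-F → F (borrow)
  2-3-1 → E (borrow)
  1-1-1 → F (borrow)
  6-0-1 → 5
  B-6 → 5
  3-9 → A (borrow)
  4-0-1 → 3

0x3A55FEF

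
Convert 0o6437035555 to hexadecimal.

Each octal digit is 3 bits: 6=110 4=100 3=011 7=111 0=000 3=011 5=101 5=101 5=101 5=101.
Group the bits into nibbles: 0011 0100 0111 1100 0011 1011 0110 1101 → 347C3B6D.

0x347C3B6D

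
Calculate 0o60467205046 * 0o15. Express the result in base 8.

0o1167716301756

Multiply each base-8 digit by 13, carrying:
  6×13 = 78 → write 6 carry 9
  4×13+9 = 61 → write 5 carry 7
  0×13+7 = 7 → write 7
  5×13 = 65 → write 1 carry 8
  0×13+8 = 8 → write 0 carry 1
  2×13+1 = 27 → write 3 carry 3
  7×13+3 = 94 → write 6 carry 11
  6×13+11 = 89 → write 1 carry 11
  4×13+11 = 63 → write 7 carry 7
  0×13+7 = 7 → write 7
  6×13 = 78 → write 6 carry 9
  remaining carry: 11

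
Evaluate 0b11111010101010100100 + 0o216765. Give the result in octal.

0b11111010101010100100 = 0o3725244 in octal.
Add column by column in base 8, right to left:
  4+5 = 1 carry 1
  4+6+1 = 3 carry 1
  2+7+1 = 2 carry 1
  5+6+1 = 4 carry 1
  2+1+1 = 4
  7+2 = 1 carry 1
  3+0+1 = 4

0o4144231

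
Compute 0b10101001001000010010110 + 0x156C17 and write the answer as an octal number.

0b10101001001000010010110 = 0o25110226 in octal.
0x156C17 = 0o5266027 in octal.
Add column by column in base 8, right to left:
  6+7 = 5 carry 1
  2+2+1 = 5
  2+0 = 2
  0+6 = 6
  1+6 = 7
  1+2 = 3
  5+5 = 2 carry 1
  2+0+1 = 3

0o32376255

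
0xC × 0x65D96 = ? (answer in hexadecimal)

0x4C6308

Multiply each base-16 digit by 12, carrying:
  6×12 = 72 → write 8 carry 4
  9×12+4 = 112 → write 0 carry 7
  D×12+7 = 163 → write 3 carry 10
  5×12+10 = 70 → write 6 carry 4
  6×12+4 = 76 → write C carry 4
  remaining carry: 4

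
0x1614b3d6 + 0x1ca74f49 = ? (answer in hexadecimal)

Add column by column in base 16, right to left:
  6+9 = f
  d+4 = 1 carry 1
  3+f+1 = 3 carry 1
  b+4+1 = 0 carry 1
  4+7+1 = c
  1+a = b
  6+c = 2 carry 1
  1+1+1 = 3

0x32bc031f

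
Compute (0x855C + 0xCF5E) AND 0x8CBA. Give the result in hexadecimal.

0x4BA

Add column by column in base 16, right to left:
  C+E = A carry 1
  5+5+1 = B
  5+F = 4 carry 1
  8+C+1 = 5 carry 1
  final carry 1
Sum = 0x154BA; now AND with 0x8CBA:
  1&0=0, 5&8=0, 4&C=4, B&B=B, A&A=A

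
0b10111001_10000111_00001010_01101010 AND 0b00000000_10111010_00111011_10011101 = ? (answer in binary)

0b00000000100000100000101000001000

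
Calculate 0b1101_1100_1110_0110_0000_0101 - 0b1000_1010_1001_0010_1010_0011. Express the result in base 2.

Subtract column by column in base 2:
  1-1 → 0
  0-1 → 1 (borrow)
  1-0-1 → 0
  0-0 → 0
  0-0 → 0
  0-1 → 1 (borrow)
  0-0-1 → 1 (borrow)
  0-1-1 → 0 (borrow)
  0-0-1 → 1 (borrow)
  1-1-1 → 1 (borrow)
  1-0-1 → 0
  0-0 → 0
  0-1 → 1 (borrow)
  1-0-1 → 0
  1-0 → 1
  1-1 → 0
  0-0 → 0
  0-1 → 1 (borrow)
  1-0-1 → 0
  1-1 → 0
  1-0 → 1
  0-0 → 0
  1-0 → 1
  1-1 → 0

0b10100100101001101100010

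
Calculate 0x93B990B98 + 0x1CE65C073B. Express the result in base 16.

0x2621F512D3

Add column by column in base 16, right to left:
  8+B = 3 carry 1
  9+3+1 = D
  B+7 = 2 carry 1
  0+0+1 = 1
  9+C = 5 carry 1
  9+5+1 = F
  B+6 = 1 carry 1
  3+E+1 = 2 carry 1
  9+C+1 = 6 carry 1
  0+1+1 = 2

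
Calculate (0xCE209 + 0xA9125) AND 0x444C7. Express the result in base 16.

0x44006

Add column by column in base 16, right to left:
  9+5 = E
  0+2 = 2
  2+1 = 3
  E+9 = 7 carry 1
  C+A+1 = 7 carry 1
  final carry 1
Sum = 0x17732E; now AND with 0x444C7:
  1&0=0, 7&4=4, 7&4=4, 3&4=0, 2&C=0, E&7=6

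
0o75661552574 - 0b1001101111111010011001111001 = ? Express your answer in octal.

0b1001101111111010011001111001 = 0o1157723171 in octal.
Subtract column by column in base 8:
  4-1 → 3
  7-7 → 0
  5-1 → 4
  2-3 → 7 (borrow)
  5-2-1 → 2
  5-7 → 6 (borrow)
  1-7-1 → 1 (borrow)
  6-5-1 → 0
  6-1 → 5
  5-1 → 4
  7-0 → 7

0o74501627403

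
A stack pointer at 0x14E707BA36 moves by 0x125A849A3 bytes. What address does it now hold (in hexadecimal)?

Add column by column in base 16, right to left:
  6+3 = 9
  3+A = D
  A+9 = 3 carry 1
  B+4+1 = 0 carry 1
  7+8+1 = 0 carry 1
  0+A+1 = B
  7+5 = C
  E+2 = 0 carry 1
  4+1+1 = 6
  1+0 = 1

0x160CB003D9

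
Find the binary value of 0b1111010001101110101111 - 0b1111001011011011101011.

Subtract column by column in base 2:
  1-1 → 0
  1-1 → 0
  1-0 → 1
  1-1 → 0
  0-0 → 0
  1-1 → 0
  0-1 → 1 (borrow)
  1-1-1 → 1 (borrow)
  1-0-1 → 0
  1-1 → 0
  0-1 → 1 (borrow)
  1-0-1 → 0
  1-1 → 0
  0-1 → 1 (borrow)
  0-0-1 → 1 (borrow)
  0-1-1 → 0 (borrow)
  1-0-1 → 0
  0-0 → 0
  1-1 → 0
  1-1 → 0
  1-1 → 0
  1-1 → 0

0b110010011000100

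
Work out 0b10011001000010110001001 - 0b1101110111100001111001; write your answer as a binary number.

0b101010000110100010000

Subtract column by column in base 2:
  1-1 → 0
  0-0 → 0
  0-0 → 0
  1-1 → 0
  0-1 → 1 (borrow)
  0-1-1 → 0 (borrow)
  0-1-1 → 0 (borrow)
  1-0-1 → 0
  1-0 → 1
  0-0 → 0
  1-0 → 1
  0-1 → 1 (borrow)
  0-1-1 → 0 (borrow)
  0-1-1 → 0 (borrow)
  0-1-1 → 0 (borrow)
  1-0-1 → 0
  0-1 → 1 (borrow)
  0-1-1 → 0 (borrow)
  1-1-1 → 1 (borrow)
  1-0-1 → 0
  0-1 → 1 (borrow)
  0-1-1 → 0 (borrow)
  1-0-1 → 0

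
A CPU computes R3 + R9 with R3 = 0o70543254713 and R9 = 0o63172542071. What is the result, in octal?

0o153736017004

Add column by column in base 8, right to left:
  3+1 = 4
  1+7 = 0 carry 1
  7+0+1 = 0 carry 1
  4+2+1 = 7
  5+4 = 1 carry 1
  2+5+1 = 0 carry 1
  3+2+1 = 6
  4+7 = 3 carry 1
  5+1+1 = 7
  0+3 = 3
  7+6 = 5 carry 1
  final carry 1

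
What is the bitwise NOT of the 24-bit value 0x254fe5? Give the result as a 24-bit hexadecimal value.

0xdab01a

Each hex digit d becomes f−d:
  2→d, 5→a, 4→b, f→0, e→1, 5→a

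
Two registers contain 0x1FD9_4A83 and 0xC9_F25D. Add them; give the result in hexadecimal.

Add column by column in base 16, right to left:
  3+D = 0 carry 1
  8+5+1 = E
  A+2 = C
  4+F = 3 carry 1
  9+9+1 = 3 carry 1
  D+C+1 = A carry 1
  F+0+1 = 0 carry 1
  1+0+1 = 2

0x20A33CE0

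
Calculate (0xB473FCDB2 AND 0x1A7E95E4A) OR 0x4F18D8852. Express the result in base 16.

0x5F7ADCC52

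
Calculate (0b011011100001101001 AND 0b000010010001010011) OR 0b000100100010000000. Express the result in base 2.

0b110100011000001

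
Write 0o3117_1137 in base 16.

Each octal digit is 3 bits: 3=011 1=001 1=001 7=111 1=001 1=001 3=011 7=111.
Group the bits into nibbles: 0110 0100 1111 0010 0101 1111 → 64F25F.

0x64F25F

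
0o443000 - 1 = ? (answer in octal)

0o442777

The trailing 3 digits are 0, so subtracting 1 borrows through: they become 7 and the next digit up decrements.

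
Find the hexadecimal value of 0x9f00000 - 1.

The trailing 5 digits are 0, so subtracting 1 borrows through: they become F and the next digit up decrements.

0x9efffff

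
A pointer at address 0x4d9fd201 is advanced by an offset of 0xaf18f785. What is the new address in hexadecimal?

0xfcb8c986

Add column by column in base 16, right to left:
  1+5 = 6
  0+8 = 8
  2+7 = 9
  d+f = c carry 1
  f+8+1 = 8 carry 1
  9+1+1 = b
  d+f = c carry 1
  4+a+1 = f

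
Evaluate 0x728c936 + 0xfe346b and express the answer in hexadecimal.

0x826fda1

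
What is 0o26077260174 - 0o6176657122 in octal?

0o17700401052

Subtract column by column in base 8:
  4-2 → 2
  7-2 → 5
  1-1 → 0
  0-7 → 1 (borrow)
  6-5-1 → 0
  2-6 → 4 (borrow)
  7-6-1 → 0
  7-7 → 0
  0-1 → 7 (borrow)
  6-6-1 → 7 (borrow)
  2-0-1 → 1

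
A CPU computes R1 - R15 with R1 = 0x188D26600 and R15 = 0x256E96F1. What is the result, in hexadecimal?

Subtract column by column in base 16:
  0-1 → F (borrow)
  0-F-1 → 0 (borrow)
  6-6-1 → F (borrow)
  6-9-1 → C (borrow)
  2-E-1 → 3 (borrow)
  D-6-1 → 6
  8-5 → 3
  8-2 → 6
  1-0 → 1

0x16363CF0F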